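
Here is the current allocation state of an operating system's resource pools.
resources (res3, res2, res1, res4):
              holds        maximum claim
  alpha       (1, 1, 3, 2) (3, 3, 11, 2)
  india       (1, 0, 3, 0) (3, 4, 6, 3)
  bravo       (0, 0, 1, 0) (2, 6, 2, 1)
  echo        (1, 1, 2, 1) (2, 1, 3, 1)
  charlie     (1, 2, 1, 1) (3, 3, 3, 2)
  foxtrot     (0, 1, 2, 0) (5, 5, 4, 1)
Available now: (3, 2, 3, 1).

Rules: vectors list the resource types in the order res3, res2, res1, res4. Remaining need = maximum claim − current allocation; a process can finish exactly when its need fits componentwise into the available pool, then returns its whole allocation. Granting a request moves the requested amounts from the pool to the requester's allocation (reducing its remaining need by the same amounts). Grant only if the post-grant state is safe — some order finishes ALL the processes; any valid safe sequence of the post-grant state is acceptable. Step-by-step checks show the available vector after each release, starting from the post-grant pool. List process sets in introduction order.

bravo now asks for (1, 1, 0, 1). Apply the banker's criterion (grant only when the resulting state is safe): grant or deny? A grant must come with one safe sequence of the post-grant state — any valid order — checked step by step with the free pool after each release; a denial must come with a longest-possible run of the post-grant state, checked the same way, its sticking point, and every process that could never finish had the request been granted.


DENY: after the grant no complete ordering would exist.
Key observation: after echo, charlie the pool peaks at (4, 4, 6, 2), and each blocked process is short somewhere: alpha on res1; india on res4; bravo on res2; foxtrot on res3.
On the post-grant state, echo, charlie is a maximal run — nothing extends it. Verifying each step:
  pool = (2, 1, 3, 0)
  echo needs (1, 0, 1, 0) <= (2, 1, 3, 0) -> finishes; pool += (1, 1, 2, 1) = (3, 2, 5, 1)
  charlie needs (2, 1, 2, 1) <= (3, 2, 5, 1) -> finishes; pool += (1, 2, 1, 1) = (4, 4, 6, 2)
  alpha still needs (2, 2, 8, 0) but only (4, 4, 6, 2) is free — short on res1
  india still needs (2, 4, 3, 3) but only (4, 4, 6, 2) is free — short on res4
  bravo still needs (1, 5, 1, 0) but only (4, 4, 6, 2) is free — short on res2
  foxtrot still needs (5, 4, 2, 1) but only (4, 4, 6, 2) is free — short on res3
Post-grant, the permanently blocked set is alpha, india, bravo and foxtrot.


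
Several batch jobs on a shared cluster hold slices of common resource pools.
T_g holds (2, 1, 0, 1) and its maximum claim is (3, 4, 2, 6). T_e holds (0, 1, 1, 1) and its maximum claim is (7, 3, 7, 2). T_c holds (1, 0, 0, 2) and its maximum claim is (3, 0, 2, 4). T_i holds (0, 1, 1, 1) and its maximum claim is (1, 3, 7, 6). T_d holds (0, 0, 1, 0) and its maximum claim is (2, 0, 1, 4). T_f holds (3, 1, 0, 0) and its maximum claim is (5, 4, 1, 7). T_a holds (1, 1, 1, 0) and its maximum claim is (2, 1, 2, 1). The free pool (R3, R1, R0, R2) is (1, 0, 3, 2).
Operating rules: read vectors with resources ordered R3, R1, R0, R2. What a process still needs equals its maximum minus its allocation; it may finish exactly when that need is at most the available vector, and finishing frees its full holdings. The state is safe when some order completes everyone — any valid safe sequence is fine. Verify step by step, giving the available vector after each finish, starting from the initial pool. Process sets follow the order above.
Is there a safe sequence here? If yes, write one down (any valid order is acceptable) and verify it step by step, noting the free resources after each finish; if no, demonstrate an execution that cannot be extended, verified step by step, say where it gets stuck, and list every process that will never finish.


The state is UNSAFE.
Key observation: once T_a, T_c, T_d finish, the pool peaks at (3, 1, 5, 4) — and every remaining process still needs more R1 than that.
Going as far as possible: T_a, T_c, T_d; after that, nothing fits. Verifying each step:
  pool = (1, 0, 3, 2)
  T_a: need (1, 0, 1, 1) fits (1, 0, 3, 2); releases (1, 1, 1, 0), pool now (2, 1, 4, 2)
  T_c: need (2, 0, 2, 2) fits (2, 1, 4, 2); releases (1, 0, 0, 2), pool now (3, 1, 4, 4)
  T_d: need (2, 0, 0, 4) fits (3, 1, 4, 4); releases (0, 0, 1, 0), pool now (3, 1, 5, 4)
  T_g still needs (1, 3, 2, 5) but only (3, 1, 5, 4) is free — short on R1 and R2
  T_e still needs (7, 2, 6, 1) but only (3, 1, 5, 4) is free — short on R3, R1 and R0
  T_i still needs (1, 2, 6, 5) but only (3, 1, 5, 4) is free — short on R1, R0 and R2
  T_f still needs (2, 3, 1, 7) but only (3, 1, 5, 4) is free — short on R1 and R2
Processes that can never finish: T_g, T_e, T_i and T_f.


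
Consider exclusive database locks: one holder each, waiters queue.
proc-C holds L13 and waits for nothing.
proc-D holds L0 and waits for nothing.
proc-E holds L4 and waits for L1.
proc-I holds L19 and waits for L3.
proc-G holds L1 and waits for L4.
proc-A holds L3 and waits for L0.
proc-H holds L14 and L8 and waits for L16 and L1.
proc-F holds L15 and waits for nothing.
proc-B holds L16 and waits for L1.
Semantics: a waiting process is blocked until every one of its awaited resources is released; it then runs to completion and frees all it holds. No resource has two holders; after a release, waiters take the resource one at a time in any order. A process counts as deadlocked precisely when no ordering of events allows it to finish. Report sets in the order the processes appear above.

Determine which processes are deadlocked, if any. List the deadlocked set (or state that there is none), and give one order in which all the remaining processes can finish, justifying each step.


Deadlocked: proc-E, proc-G, proc-H and proc-B.
Key observation: nobody on the ring proc-E -> proc-G -> proc-E can start until another member finishes, which never happens; proc-H and proc-B wait into the deadlock from upstream.
One completion order for the rest: proc-D, proc-F, proc-A, proc-I, proc-C.
Walking it through:
  run proc-D (it waits on nothing); releases L0
  run proc-F (it waits on nothing); releases L15
  proc-A: everything it awaited (L0) is free; runs, freeing L3
  proc-I: everything it awaited (L3) is free; runs, freeing L19
  run proc-C (it waits on nothing); releases L13


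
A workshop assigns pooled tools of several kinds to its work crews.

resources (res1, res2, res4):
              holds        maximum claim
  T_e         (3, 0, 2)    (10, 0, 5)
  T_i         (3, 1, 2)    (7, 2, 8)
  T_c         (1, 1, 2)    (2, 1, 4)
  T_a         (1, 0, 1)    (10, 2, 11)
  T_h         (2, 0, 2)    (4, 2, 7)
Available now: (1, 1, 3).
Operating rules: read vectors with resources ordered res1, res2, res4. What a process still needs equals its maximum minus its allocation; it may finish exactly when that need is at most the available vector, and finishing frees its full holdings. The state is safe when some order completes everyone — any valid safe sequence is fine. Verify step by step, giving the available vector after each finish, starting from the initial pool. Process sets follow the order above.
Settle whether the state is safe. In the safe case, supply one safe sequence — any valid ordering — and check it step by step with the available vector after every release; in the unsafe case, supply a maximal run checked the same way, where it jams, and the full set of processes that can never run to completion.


SAFE — a valid safe sequence is T_c, T_h, T_i, T_e, T_a.
Key observation: the order's first zero-slack moment is T_c ((1, 0, 2) needed, (1, 1, 3) free — a requested resource with nothing to spare).
Verifying each step:
  pool = (1, 1, 3)
  T_c: need (1, 0, 2) fits (1, 1, 3); releases (1, 1, 2), pool now (2, 2, 5)
  T_h: need (2, 2, 5) fits (2, 2, 5); releases (2, 0, 2), pool now (4, 2, 7)
  T_i: need (4, 1, 6) fits (4, 2, 7); releases (3, 1, 2), pool now (7, 3, 9)
  T_e: need (7, 0, 3) fits (7, 3, 9); releases (3, 0, 2), pool now (10, 3, 11)
  T_a: need (9, 2, 10) fits (10, 3, 11); releases (1, 0, 1), pool now (11, 3, 12)


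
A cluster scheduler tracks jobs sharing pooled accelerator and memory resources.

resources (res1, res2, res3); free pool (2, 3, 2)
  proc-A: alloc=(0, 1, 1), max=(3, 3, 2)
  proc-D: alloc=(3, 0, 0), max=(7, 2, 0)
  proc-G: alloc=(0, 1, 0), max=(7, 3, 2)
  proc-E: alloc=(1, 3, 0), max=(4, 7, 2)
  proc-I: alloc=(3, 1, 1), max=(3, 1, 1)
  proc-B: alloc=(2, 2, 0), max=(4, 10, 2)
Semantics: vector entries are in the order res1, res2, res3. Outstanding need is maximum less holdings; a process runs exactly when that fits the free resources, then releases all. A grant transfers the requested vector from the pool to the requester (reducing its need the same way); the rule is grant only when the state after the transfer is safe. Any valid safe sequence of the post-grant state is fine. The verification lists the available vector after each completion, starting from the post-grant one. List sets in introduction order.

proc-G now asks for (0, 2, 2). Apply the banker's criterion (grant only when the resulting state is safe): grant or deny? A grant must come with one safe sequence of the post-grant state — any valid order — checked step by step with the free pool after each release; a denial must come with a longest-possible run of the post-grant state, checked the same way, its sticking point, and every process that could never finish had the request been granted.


GRANT — the state after the grant stays safe, e.g. via proc-I, proc-D, proc-G, proc-A, proc-E, proc-B.
Key observation: (2, 1, 0) free after granting still covers proc-I first, and each release covers the next.
Check on the post-grant state, step by step:
  pool = (2, 1, 0)
  run proc-I (needs (0, 0, 0), free (2, 1, 0)); after release of (3, 1, 1) the pool is (5, 2, 1)
  run proc-D (needs (4, 2, 0), free (5, 2, 1)); after release of (3, 0, 0) the pool is (8, 2, 1)
  run proc-G (needs (7, 0, 0), free (8, 2, 1)); after release of (0, 3, 2) the pool is (8, 5, 3)
  run proc-A (needs (3, 2, 1), free (8, 5, 3)); after release of (0, 1, 1) the pool is (8, 6, 4)
  run proc-E (needs (3, 4, 2), free (8, 6, 4)); after release of (1, 3, 0) the pool is (9, 9, 4)
  run proc-B (needs (2, 8, 2), free (9, 9, 4)); after release of (2, 2, 0) the pool is (11, 11, 4)


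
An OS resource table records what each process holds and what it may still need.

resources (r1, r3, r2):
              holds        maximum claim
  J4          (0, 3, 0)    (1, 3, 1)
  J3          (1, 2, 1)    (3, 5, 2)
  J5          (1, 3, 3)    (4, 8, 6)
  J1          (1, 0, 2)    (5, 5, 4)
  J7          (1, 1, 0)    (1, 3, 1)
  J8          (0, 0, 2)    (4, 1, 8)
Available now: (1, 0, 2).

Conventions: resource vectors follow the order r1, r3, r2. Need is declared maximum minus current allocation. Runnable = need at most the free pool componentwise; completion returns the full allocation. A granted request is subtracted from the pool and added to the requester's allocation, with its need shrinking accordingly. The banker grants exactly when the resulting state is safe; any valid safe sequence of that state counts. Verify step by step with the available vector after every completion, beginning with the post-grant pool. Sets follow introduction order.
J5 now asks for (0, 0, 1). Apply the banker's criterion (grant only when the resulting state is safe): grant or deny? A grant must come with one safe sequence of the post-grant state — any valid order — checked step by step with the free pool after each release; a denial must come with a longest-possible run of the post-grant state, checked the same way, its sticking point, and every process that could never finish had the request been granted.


GRANT — the state after the grant stays safe, e.g. via J4, J7, J3, J5, J8, J1.
Key observation: (1, 0, 1) free after granting still covers J4 first, and each release covers the next.
Check on the post-grant state, step by step:
  pool = (1, 0, 1)
  J4 needs (1, 0, 1) <= (1, 0, 1) -> finishes; pool += (0, 3, 0) = (1, 3, 1)
  J7 needs (0, 2, 1) <= (1, 3, 1) -> finishes; pool += (1, 1, 0) = (2, 4, 1)
  J3 needs (2, 3, 1) <= (2, 4, 1) -> finishes; pool += (1, 2, 1) = (3, 6, 2)
  J5 needs (3, 5, 2) <= (3, 6, 2) -> finishes; pool += (1, 3, 4) = (4, 9, 6)
  J8 needs (4, 1, 6) <= (4, 9, 6) -> finishes; pool += (0, 0, 2) = (4, 9, 8)
  J1 needs (4, 5, 2) <= (4, 9, 8) -> finishes; pool += (1, 0, 2) = (5, 9, 10)


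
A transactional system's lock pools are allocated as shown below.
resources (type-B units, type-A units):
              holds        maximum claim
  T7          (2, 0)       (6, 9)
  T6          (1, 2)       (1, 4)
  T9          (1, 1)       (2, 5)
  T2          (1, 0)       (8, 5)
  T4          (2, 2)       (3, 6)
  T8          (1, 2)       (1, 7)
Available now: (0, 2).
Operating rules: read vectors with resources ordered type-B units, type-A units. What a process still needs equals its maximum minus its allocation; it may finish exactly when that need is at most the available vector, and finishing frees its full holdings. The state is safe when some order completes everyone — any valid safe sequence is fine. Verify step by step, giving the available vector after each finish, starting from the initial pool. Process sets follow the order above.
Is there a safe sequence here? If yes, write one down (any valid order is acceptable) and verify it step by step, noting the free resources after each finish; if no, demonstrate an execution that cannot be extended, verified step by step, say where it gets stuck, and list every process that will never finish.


The state is SAFE; one workable sequence: T6, T9, T8, T4, T7, T2.
Key observation: the order's first zero-slack moment is T6 ((0, 2) needed, (0, 2) free — a requested resource with nothing to spare).
Step-by-step check:
  pool = (0, 2)
  run T6 (needs (0, 2), free (0, 2)); after release of (1, 2) the pool is (1, 4)
  run T9 (needs (1, 4), free (1, 4)); after release of (1, 1) the pool is (2, 5)
  run T8 (needs (0, 5), free (2, 5)); after release of (1, 2) the pool is (3, 7)
  run T4 (needs (1, 4), free (3, 7)); after release of (2, 2) the pool is (5, 9)
  run T7 (needs (4, 9), free (5, 9)); after release of (2, 0) the pool is (7, 9)
  run T2 (needs (7, 5), free (7, 9)); after release of (1, 0) the pool is (8, 9)


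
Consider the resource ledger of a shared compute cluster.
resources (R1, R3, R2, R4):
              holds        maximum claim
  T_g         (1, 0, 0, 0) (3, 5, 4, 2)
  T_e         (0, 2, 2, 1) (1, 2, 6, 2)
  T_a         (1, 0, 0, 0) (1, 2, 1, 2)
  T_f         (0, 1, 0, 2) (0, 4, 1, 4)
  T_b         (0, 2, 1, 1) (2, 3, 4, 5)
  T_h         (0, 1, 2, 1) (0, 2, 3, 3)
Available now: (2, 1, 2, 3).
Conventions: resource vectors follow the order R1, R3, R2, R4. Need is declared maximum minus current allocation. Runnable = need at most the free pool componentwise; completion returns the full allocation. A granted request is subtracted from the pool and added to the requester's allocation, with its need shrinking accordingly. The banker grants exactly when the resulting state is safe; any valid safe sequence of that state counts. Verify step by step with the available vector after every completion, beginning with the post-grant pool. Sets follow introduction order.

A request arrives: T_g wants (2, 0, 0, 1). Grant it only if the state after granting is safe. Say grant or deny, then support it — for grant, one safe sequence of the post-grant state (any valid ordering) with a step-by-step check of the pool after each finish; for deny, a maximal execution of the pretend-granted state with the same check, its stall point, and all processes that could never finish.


GRANT. The post-grant state is safe; one safe sequence: T_h, T_a, T_e, T_f, T_g, T_b.
Key observation: (0, 1, 2, 2) free after granting still covers T_h first, and each release covers the next.
Step-by-step check of the post-grant state:
  pool = (0, 1, 2, 2)
  T_h needs (0, 1, 1, 2) <= (0, 1, 2, 2) -> finishes; pool += (0, 1, 2, 1) = (0, 2, 4, 3)
  T_a needs (0, 2, 1, 2) <= (0, 2, 4, 3) -> finishes; pool += (1, 0, 0, 0) = (1, 2, 4, 3)
  T_e needs (1, 0, 4, 1) <= (1, 2, 4, 3) -> finishes; pool += (0, 2, 2, 1) = (1, 4, 6, 4)
  T_f needs (0, 3, 1, 2) <= (1, 4, 6, 4) -> finishes; pool += (0, 1, 0, 2) = (1, 5, 6, 6)
  T_g needs (0, 5, 4, 1) <= (1, 5, 6, 6) -> finishes; pool += (3, 0, 0, 1) = (4, 5, 6, 7)
  T_b needs (2, 1, 3, 4) <= (4, 5, 6, 7) -> finishes; pool += (0, 2, 1, 1) = (4, 7, 7, 8)


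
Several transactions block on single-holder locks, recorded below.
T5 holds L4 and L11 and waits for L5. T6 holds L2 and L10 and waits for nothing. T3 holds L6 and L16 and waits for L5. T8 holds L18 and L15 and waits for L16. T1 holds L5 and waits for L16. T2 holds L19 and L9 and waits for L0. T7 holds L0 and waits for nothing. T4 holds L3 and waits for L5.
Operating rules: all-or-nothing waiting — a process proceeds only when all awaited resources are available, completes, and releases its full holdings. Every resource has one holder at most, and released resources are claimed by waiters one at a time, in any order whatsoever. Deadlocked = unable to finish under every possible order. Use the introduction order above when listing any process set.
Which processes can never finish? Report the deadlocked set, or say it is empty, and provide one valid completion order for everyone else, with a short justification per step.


The deadlocked set is T5, T3, T8, T1 and T4.
Key observation: the waits loop around T1 -> T3 -> T1 with no way out; T5, T8 and T4 wait into the deadlock from upstream.
A valid finishing order for the others: T7, T2, T6.
Check, step by step:
  run T7 (it waits on nothing); releases L0
  T2 waits on L0 — all released -> runs and releases L19 and L9
  run T6 (it waits on nothing); releases L2 and L10


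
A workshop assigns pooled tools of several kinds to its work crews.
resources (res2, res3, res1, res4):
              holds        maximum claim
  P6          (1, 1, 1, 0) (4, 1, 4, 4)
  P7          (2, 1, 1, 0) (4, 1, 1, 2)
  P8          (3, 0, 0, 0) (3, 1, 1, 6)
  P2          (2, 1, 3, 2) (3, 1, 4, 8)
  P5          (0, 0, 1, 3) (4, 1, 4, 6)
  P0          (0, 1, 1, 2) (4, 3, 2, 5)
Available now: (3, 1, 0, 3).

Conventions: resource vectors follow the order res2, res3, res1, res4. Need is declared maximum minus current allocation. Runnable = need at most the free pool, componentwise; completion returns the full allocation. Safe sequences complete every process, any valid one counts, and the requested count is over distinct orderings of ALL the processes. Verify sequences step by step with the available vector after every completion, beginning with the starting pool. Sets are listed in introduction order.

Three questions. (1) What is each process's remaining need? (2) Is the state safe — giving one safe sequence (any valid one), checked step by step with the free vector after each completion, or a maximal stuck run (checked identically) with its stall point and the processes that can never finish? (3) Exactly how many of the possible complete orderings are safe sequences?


(1) Need matrix, components ordered res2, res3, res1, res4:
  P6: (3, 0, 3, 4)
  P7: (2, 0, 0, 2)
  P8: (0, 1, 1, 6)
  P2: (1, 0, 1, 6)
  P5: (4, 1, 3, 3)
  P0: (4, 2, 1, 3)
(2) The state is UNSAFE.
Key observation: after P7, P0 the pool peaks at (5, 3, 2, 5), and each blocked process is short somewhere: P6 on res1; P8 on res4; P2 on res4; P5 on res1.
Going as far as possible: P7, P0; after that, nothing fits. Step-by-step check:
  pool = (3, 1, 0, 3)
  P7 needs (2, 0, 0, 2) <= (3, 1, 0, 3) -> finishes; pool += (2, 1, 1, 0) = (5, 2, 1, 3)
  P0 needs (4, 2, 1, 3) <= (5, 2, 1, 3) -> finishes; pool += (0, 1, 1, 2) = (5, 3, 2, 5)
  blocked: P6 wants (3, 0, 3, 4), pool (5, 3, 2, 5) — not enough res1
  blocked: P8 wants (0, 1, 1, 6), pool (5, 3, 2, 5) — not enough res4
  blocked: P2 wants (1, 0, 1, 6), pool (5, 3, 2, 5) — not enough res4
  blocked: P5 wants (4, 1, 3, 3), pool (5, 3, 2, 5) — not enough res1
Permanently blocked: P6, P8, P2 and P5.
(3) Exactly 0 of the possible complete orderings are safe sequences.


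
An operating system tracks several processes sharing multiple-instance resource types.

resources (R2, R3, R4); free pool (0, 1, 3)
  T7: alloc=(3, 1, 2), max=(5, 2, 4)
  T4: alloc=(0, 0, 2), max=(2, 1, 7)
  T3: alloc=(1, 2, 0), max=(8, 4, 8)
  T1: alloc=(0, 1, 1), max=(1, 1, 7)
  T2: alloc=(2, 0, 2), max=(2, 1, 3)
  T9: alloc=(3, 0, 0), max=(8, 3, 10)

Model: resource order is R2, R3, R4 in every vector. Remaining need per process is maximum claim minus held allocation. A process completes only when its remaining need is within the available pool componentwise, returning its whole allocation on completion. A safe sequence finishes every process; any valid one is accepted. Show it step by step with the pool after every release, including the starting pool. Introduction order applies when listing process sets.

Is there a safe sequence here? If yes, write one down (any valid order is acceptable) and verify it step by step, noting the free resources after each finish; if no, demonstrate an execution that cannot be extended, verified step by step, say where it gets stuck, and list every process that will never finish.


SAFE. One safe sequence: T2, T7, T4, T1, T9, T3.
Key observation: T2 marks the first exact bind of the order: its need (0, 1, 1) fits the free (0, 1, 3) with zero slack on a requested resource.
Verifying each step:
  pool = (0, 1, 3)
  run T2 (needs (0, 1, 1), free (0, 1, 3)); after release of (2, 0, 2) the pool is (2, 1, 5)
  run T7 (needs (2, 1, 2), free (2, 1, 5)); after release of (3, 1, 2) the pool is (5, 2, 7)
  run T4 (needs (2, 1, 5), free (5, 2, 7)); after release of (0, 0, 2) the pool is (5, 2, 9)
  run T1 (needs (1, 0, 6), free (5, 2, 9)); after release of (0, 1, 1) the pool is (5, 3, 10)
  run T9 (needs (5, 3, 10), free (5, 3, 10)); after release of (3, 0, 0) the pool is (8, 3, 10)
  run T3 (needs (7, 2, 8), free (8, 3, 10)); after release of (1, 2, 0) the pool is (9, 5, 10)


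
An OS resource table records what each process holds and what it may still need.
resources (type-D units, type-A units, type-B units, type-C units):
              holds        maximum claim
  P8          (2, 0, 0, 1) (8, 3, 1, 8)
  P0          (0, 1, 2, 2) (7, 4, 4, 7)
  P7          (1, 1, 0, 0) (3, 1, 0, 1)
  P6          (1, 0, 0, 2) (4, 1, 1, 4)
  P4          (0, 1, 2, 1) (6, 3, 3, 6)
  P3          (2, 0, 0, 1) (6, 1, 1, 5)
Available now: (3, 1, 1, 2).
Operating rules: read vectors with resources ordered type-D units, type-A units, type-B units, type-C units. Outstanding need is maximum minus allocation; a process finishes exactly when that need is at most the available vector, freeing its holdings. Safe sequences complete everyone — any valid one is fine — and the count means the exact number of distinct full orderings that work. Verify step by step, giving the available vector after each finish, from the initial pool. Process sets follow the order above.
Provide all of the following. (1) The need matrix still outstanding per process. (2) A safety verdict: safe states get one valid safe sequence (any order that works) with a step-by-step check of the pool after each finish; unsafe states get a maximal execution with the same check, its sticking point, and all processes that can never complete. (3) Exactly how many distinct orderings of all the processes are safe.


(1) Outstanding need per process (order type-D units, type-A units, type-B units, type-C units):
  P8: (6, 3, 1, 7)
  P0: (7, 3, 2, 5)
  P7: (2, 0, 0, 1)
  P6: (3, 1, 1, 2)
  P4: (6, 2, 1, 5)
  P3: (4, 1, 1, 4)
(2) The state is SAFE; one workable sequence: P7, P6, P3, P4, P0, P8.
Key observation: P6 marks the first exact bind of the order: its need (3, 1, 1, 2) fits the free (4, 2, 1, 2) with zero slack on a requested resource.
Walking it through:
  pool = (3, 1, 1, 2)
  P7: need (2, 0, 0, 1) fits (3, 1, 1, 2); releases (1, 1, 0, 0), pool now (4, 2, 1, 2)
  P6: need (3, 1, 1, 2) fits (4, 2, 1, 2); releases (1, 0, 0, 2), pool now (5, 2, 1, 4)
  P3: need (4, 1, 1, 4) fits (5, 2, 1, 4); releases (2, 0, 0, 1), pool now (7, 2, 1, 5)
  P4: need (6, 2, 1, 5) fits (7, 2, 1, 5); releases (0, 1, 2, 1), pool now (7, 3, 3, 6)
  P0: need (7, 3, 2, 5) fits (7, 3, 3, 6); releases (0, 1, 2, 2), pool now (7, 4, 5, 8)
  P8: need (6, 3, 1, 7) fits (7, 4, 5, 8); releases (2, 0, 0, 1), pool now (9, 4, 5, 9)
(3) Exactly 3 of the possible complete orderings are safe sequences.


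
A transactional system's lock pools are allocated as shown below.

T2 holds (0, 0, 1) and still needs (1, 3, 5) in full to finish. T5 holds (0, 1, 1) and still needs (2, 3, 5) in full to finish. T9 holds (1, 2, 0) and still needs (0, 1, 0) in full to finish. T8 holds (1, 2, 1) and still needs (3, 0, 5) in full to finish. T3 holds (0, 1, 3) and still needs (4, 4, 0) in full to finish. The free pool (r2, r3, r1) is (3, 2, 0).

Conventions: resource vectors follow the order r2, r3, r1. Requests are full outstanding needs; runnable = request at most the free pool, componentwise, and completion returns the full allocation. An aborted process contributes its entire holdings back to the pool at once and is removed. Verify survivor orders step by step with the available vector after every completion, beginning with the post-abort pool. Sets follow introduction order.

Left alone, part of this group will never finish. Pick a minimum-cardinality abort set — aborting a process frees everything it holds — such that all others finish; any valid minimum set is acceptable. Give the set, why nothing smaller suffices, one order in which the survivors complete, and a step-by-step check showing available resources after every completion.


The answer: abort T2 and T5.
Key observation: T8 was stuck for good until T2 and T5 gave back (0, 1, 2); in the order shown it finishes at step 3.
No one abort is enough; case by case: T2 alone leaves T5 blocked (short on r1); T5 alone leaves T2 blocked (short on r1); T9 alone leaves T2 blocked (short on r1); T8 alone leaves T2 blocked (short on r1); T3 alone leaves T2 blocked (short on r1).
Survivors finish in the order: T9, T3, T8. Check, step by step (pool after the aborts first):
  pool = (3, 3, 2)
  T9: need (0, 1, 0) fits (3, 3, 2); releases (1, 2, 0), pool now (4, 5, 2)
  T3: need (4, 4, 0) fits (4, 5, 2); releases (0, 1, 3), pool now (4, 6, 5)
  T8: need (3, 0, 5) fits (4, 6, 5); releases (1, 2, 1), pool now (5, 8, 6)


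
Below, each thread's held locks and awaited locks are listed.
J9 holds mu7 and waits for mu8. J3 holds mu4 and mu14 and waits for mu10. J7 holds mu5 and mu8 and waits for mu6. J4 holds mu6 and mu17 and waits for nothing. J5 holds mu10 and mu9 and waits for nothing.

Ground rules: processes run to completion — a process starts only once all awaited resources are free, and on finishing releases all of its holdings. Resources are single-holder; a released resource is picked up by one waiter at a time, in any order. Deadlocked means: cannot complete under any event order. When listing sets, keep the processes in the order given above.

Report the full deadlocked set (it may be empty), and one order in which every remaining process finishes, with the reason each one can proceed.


The deadlocked set is empty.
Key observation: the wait graph is acyclic; completion cascades from the unblocked processes through everyone else.
The rest can finish in the order J4, J5, J7, J3, J9.
Walking it through:
  run J4 (it waits on nothing); releases mu6 and mu17
  run J5 (it waits on nothing); releases mu10 and mu9
  run J7 (all its waits — mu6 — are resolved); releases mu5 and mu8
  run J3 (all its waits — mu10 — are resolved); releases mu4 and mu14
  run J9 (all its waits — mu8 — are resolved); releases mu7


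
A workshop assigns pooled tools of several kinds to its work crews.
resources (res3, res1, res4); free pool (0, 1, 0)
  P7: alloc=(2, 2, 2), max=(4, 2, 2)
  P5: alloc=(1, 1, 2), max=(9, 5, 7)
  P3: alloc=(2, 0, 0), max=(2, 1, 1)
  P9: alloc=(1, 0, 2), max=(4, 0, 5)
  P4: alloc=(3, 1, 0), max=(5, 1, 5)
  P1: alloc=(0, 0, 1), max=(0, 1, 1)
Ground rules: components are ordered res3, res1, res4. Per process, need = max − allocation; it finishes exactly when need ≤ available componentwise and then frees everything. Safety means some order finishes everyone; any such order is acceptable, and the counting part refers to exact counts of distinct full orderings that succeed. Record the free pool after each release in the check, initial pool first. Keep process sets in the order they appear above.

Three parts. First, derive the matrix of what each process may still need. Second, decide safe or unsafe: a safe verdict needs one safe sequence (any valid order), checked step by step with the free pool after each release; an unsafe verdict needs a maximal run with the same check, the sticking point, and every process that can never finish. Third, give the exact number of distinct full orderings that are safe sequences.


(1) Need matrix, components ordered res3, res1, res4:
  P7: (2, 0, 0)
  P5: (8, 4, 5)
  P3: (0, 1, 1)
  P9: (3, 0, 3)
  P4: (2, 0, 5)
  P1: (0, 1, 0)
(2) SAFE, for example via the order P1, P3, P7, P9, P4, P5.
Key observation: at P1 the run first touches a limit — (0, 1, 0) against (0, 1, 0), exact on a resource it actually requests.
Check, step by step:
  pool = (0, 1, 0)
  P1: need (0, 1, 0) fits (0, 1, 0); releases (0, 0, 1), pool now (0, 1, 1)
  P3: need (0, 1, 1) fits (0, 1, 1); releases (2, 0, 0), pool now (2, 1, 1)
  P7: need (2, 0, 0) fits (2, 1, 1); releases (2, 2, 2), pool now (4, 3, 3)
  P9: need (3, 0, 3) fits (4, 3, 3); releases (1, 0, 2), pool now (5, 3, 5)
  P4: need (2, 0, 5) fits (5, 3, 5); releases (3, 1, 0), pool now (8, 4, 5)
  P5: need (8, 4, 5) fits (8, 4, 5); releases (1, 1, 2), pool now (9, 5, 7)
(3) Exactly 1 of the possible complete orderings is a safe sequence.


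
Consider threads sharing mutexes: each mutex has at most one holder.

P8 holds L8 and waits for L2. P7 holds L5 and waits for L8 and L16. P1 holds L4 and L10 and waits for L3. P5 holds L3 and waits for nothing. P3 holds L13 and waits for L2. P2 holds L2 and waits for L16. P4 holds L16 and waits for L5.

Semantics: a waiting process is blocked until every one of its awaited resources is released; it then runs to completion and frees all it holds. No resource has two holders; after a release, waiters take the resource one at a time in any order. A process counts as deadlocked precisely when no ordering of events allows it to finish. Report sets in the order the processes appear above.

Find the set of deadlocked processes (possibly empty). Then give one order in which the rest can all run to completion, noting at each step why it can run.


The deadlocked set is P8, P7, P3, P2 and P4.
Key observation: the wait chain closes on itself along P8 -> P2 -> P4 -> P7 -> P8; P3 waits into the deadlock from upstream.
One completion order for the rest: P5, P1.
Check, step by step:
  P5: no waits; runs immediately, freeing L3
  run P1 (all its waits — L3 — are resolved); releases L4 and L10


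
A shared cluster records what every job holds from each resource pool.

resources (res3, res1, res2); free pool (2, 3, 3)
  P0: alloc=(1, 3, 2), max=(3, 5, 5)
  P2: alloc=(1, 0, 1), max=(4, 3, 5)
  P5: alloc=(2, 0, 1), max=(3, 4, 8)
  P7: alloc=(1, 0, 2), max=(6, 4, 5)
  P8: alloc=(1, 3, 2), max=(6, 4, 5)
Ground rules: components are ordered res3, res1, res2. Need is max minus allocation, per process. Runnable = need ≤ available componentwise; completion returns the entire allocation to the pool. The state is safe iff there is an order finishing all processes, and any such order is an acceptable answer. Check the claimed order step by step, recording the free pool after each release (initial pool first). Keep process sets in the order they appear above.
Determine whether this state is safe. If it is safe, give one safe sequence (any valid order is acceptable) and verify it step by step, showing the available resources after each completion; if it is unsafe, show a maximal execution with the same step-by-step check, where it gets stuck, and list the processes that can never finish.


UNSAFE.
Key observation: after P0, P2 the pool peaks at (4, 6, 6), and each blocked process is short somewhere: P5 on res2; P7 on res3; P8 on res3.
Going as far as possible: P0, P2; after that, nothing fits. Check, step by step:
  pool = (2, 3, 3)
  P0 needs (2, 2, 3) <= (2, 3, 3) -> finishes; pool += (1, 3, 2) = (3, 6, 5)
  P2 needs (3, 3, 4) <= (3, 6, 5) -> finishes; pool += (1, 0, 1) = (4, 6, 6)
  P5 still needs (1, 4, 7) but only (4, 6, 6) is free — short on res2
  P7 still needs (5, 4, 3) but only (4, 6, 6) is free — short on res3
  P8 still needs (5, 1, 3) but only (4, 6, 6) is free — short on res3
Permanently blocked: P5, P7 and P8.


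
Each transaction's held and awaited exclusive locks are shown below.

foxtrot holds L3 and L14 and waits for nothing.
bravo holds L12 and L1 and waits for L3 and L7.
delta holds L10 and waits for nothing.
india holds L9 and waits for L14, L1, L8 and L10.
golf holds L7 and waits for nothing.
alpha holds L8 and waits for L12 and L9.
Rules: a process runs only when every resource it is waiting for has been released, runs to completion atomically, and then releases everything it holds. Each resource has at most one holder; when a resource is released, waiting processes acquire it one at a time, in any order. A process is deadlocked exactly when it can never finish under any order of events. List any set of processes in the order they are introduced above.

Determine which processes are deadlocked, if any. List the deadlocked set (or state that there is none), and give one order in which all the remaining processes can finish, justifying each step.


Deadlocked set: india and alpha.
Key observation: the wait chain closes on itself along india -> alpha -> india; no other process is dragged down with it.
A valid finishing order for the others: delta, foxtrot, golf, bravo.
Walking it through:
  delta waits on nothing -> runs at once and releases L10
  foxtrot waits on nothing -> runs at once and releases L3 and L14
  golf waits on nothing -> runs at once and releases L7
  bravo waits on L3 and L7 — all released -> runs and releases L12 and L1


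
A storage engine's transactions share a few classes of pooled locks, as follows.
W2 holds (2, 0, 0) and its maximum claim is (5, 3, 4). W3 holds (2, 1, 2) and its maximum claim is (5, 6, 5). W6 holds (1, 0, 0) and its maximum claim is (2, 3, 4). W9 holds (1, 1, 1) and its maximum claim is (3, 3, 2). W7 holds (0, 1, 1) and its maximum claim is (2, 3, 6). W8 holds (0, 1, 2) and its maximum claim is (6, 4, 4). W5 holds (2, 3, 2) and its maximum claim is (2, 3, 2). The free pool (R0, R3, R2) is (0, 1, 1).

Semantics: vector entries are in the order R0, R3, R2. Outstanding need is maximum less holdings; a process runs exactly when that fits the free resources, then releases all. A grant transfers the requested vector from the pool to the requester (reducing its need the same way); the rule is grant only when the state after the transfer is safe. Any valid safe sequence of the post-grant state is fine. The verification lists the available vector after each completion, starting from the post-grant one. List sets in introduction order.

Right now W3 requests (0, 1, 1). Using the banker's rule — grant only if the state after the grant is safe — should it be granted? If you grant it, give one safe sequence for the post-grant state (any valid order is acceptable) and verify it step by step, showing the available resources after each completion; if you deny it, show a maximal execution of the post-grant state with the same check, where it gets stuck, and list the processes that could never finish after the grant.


GRANT: granting preserves safety; a valid post-grant sequence is W5, W9, W3, W7, W6, W2, W8.
Key observation: after the grant the pool drops to (0, 0, 0), which still lets W5 finish first and unwind the rest.
Step-by-step check of the post-grant state:
  pool = (0, 0, 0)
  run W5 (needs (0, 0, 0), free (0, 0, 0)); after release of (2, 3, 2) the pool is (2, 3, 2)
  run W9 (needs (2, 2, 1), free (2, 3, 2)); after release of (1, 1, 1) the pool is (3, 4, 3)
  run W3 (needs (3, 4, 2), free (3, 4, 3)); after release of (2, 2, 3) the pool is (5, 6, 6)
  run W7 (needs (2, 2, 5), free (5, 6, 6)); after release of (0, 1, 1) the pool is (5, 7, 7)
  run W6 (needs (1, 3, 4), free (5, 7, 7)); after release of (1, 0, 0) the pool is (6, 7, 7)
  run W2 (needs (3, 3, 4), free (6, 7, 7)); after release of (2, 0, 0) the pool is (8, 7, 7)
  run W8 (needs (6, 3, 2), free (8, 7, 7)); after release of (0, 1, 2) the pool is (8, 8, 9)


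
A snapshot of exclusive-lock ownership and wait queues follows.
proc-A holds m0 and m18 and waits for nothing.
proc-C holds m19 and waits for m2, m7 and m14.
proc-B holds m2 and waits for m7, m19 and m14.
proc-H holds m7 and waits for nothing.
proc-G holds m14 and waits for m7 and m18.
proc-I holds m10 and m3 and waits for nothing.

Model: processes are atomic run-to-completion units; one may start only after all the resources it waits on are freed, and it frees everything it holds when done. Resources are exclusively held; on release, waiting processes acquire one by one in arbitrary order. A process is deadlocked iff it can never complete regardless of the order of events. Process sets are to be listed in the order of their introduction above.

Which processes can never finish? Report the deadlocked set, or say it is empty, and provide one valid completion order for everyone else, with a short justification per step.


Deadlocked: proc-C and proc-B.
Key observation: the cycle proc-C -> proc-B -> proc-C can never break — each member waits on the next; no other process is dragged down with it.
A valid finishing order for the others: proc-H, proc-A, proc-G, proc-I.
Verifying each step:
  proc-H waits on nothing -> runs at once and releases m7
  proc-A waits on nothing -> runs at once and releases m0 and m18
  proc-G: everything it awaited (m7 and m18) is free; runs, freeing m14
  proc-I waits on nothing -> runs at once and releases m10 and m3


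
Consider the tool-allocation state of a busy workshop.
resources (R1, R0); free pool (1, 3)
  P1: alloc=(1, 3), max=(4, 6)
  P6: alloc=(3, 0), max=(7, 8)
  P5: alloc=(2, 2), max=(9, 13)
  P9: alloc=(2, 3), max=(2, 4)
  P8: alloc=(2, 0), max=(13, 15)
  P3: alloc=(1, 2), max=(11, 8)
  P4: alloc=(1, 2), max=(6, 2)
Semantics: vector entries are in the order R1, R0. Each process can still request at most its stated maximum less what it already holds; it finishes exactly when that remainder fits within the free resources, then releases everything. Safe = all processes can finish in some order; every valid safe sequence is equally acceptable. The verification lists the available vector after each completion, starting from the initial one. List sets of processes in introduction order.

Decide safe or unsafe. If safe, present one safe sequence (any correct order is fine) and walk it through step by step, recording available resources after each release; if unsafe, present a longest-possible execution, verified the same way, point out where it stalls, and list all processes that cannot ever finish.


The state is SAFE; one workable sequence: P9, P1, P6, P4, P5, P3, P8.
Key observation: P1 marks the first exact bind of the order: its need (3, 3) fits the free (3, 6) with zero slack on a requested resource.
Step-by-step check:
  pool = (1, 3)
  run P9 (needs (0, 1), free (1, 3)); after release of (2, 3) the pool is (3, 6)
  run P1 (needs (3, 3), free (3, 6)); after release of (1, 3) the pool is (4, 9)
  run P6 (needs (4, 8), free (4, 9)); after release of (3, 0) the pool is (7, 9)
  run P4 (needs (5, 0), free (7, 9)); after release of (1, 2) the pool is (8, 11)
  run P5 (needs (7, 11), free (8, 11)); after release of (2, 2) the pool is (10, 13)
  run P3 (needs (10, 6), free (10, 13)); after release of (1, 2) the pool is (11, 15)
  run P8 (needs (11, 15), free (11, 15)); after release of (2, 0) the pool is (13, 15)


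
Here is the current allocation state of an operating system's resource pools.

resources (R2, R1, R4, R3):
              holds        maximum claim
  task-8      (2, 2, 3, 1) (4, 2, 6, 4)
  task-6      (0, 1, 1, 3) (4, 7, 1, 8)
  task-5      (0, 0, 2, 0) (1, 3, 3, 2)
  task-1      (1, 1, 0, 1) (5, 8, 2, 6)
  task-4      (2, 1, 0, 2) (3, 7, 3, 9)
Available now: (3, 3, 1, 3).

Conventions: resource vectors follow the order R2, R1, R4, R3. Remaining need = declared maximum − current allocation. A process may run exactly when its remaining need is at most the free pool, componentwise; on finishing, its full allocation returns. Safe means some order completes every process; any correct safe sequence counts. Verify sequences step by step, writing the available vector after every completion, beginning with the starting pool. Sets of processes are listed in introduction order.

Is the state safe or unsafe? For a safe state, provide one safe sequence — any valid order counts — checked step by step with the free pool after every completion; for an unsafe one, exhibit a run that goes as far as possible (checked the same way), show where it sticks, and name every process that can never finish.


The state is UNSAFE.
Key observation: no order helps: past task-5, task-8, the free pool tops out at (5, 5, 6, 4), below what each blocked process needs in R1.
The run task-5, task-8 cannot be extended any further. Check, step by step:
  pool = (3, 3, 1, 3)
  run task-5 (needs (1, 3, 1, 2), free (3, 3, 1, 3)); after release of (0, 0, 2, 0) the pool is (3, 3, 3, 3)
  run task-8 (needs (2, 0, 3, 3), free (3, 3, 3, 3)); after release of (2, 2, 3, 1) the pool is (5, 5, 6, 4)
  task-6 cannot run: need (4, 6, 0, 5) vs free (5, 5, 6, 4) (insufficient R1 and R3)
  task-1 cannot run: need (4, 7, 2, 5) vs free (5, 5, 6, 4) (insufficient R1 and R3)
  task-4 cannot run: need (1, 6, 3, 7) vs free (5, 5, 6, 4) (insufficient R1 and R3)
Never able to finish: task-6, task-1 and task-4.
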